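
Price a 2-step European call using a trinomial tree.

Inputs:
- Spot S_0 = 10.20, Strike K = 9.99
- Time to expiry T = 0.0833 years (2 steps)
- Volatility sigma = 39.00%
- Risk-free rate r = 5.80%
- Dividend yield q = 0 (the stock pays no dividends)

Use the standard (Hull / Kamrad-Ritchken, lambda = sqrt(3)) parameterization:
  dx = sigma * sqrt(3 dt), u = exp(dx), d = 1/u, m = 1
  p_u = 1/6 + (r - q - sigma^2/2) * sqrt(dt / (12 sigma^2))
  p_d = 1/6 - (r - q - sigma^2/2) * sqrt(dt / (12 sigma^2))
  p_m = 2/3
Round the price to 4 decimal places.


Answer: Price = V(0,0) = 0.5704

Derivation:
dt = T/N = 0.041650; dx = sigma*sqrt(3*dt) = 0.137858
u = exp(dx) = 1.147813; d = 1/u = 0.871222
p_u = 0.163940, p_m = 0.666667, p_d = 0.169393
Discount per step: exp(-r*dt) = 0.997587
Stock lattice S(k, j) with j the centered position index:
  k=0: S(0,+0) = 10.2000
  k=1: S(1,-1) = 8.8865; S(1,+0) = 10.2000; S(1,+1) = 11.7077
  k=2: S(2,-2) = 7.7421; S(2,-1) = 8.8865; S(2,+0) = 10.2000; S(2,+1) = 11.7077; S(2,+2) = 13.4382
Terminal payoffs V(N, j) = max(S_T - K, 0):
  V(2,-2) = 0.000000; V(2,-1) = 0.000000; V(2,+0) = 0.210000; V(2,+1) = 1.717691; V(2,+2) = 3.448238
Backward induction: V(k, j) = exp(-r*dt) * [p_u * V(k+1, j+1) + p_m * V(k+1, j) + p_d * V(k+1, j-1)]
  V(1,-1) = exp(-r*dt) * [p_u*0.210000 + p_m*0.000000 + p_d*0.000000] = 0.034344
  V(1,+0) = exp(-r*dt) * [p_u*1.717691 + p_m*0.210000 + p_d*0.000000] = 0.420581
  V(1,+1) = exp(-r*dt) * [p_u*3.448238 + p_m*1.717691 + p_d*0.210000] = 1.741791
  V(0,+0) = exp(-r*dt) * [p_u*1.741791 + p_m*0.420581 + p_d*0.034344] = 0.570375


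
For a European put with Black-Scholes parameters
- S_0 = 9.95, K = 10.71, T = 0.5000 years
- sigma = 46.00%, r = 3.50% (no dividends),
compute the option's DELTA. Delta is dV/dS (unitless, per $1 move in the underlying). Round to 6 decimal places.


d1 = -0.0098544039; d2 = -0.3351235233
phi(d1) = 0.3989229104; exp(-qT) = 1.0000000000; exp(-rT) = 0.9826522357
N(-d1) = 0.5039312747
Delta = -exp(-qT) * N(-d1) = -1.0000000000 * 0.5039312747 = -0.503931

Answer: Delta = -0.503931


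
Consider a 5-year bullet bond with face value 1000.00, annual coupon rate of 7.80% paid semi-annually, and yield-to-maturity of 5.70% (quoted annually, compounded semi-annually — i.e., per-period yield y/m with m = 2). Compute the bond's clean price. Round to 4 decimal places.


Answer: Price = 1090.2567

Derivation:
Coupon per period c = face * coupon_rate / m = 39.000000
Periods per year m = 2; per-period yield y/m = 0.028500
Number of cashflows N = 10
Cashflows (t years, CF_t, discount factor 1/(1+y/m)^(m*t), PV):
  t = 0.5000: CF_t = 39.000000, DF = 0.972290, PV = 37.919300
  t = 1.0000: CF_t = 39.000000, DF = 0.945347, PV = 36.868546
  t = 1.5000: CF_t = 39.000000, DF = 0.919152, PV = 35.846909
  t = 2.0000: CF_t = 39.000000, DF = 0.893682, PV = 34.853582
  t = 2.5000: CF_t = 39.000000, DF = 0.868917, PV = 33.887781
  t = 3.0000: CF_t = 39.000000, DF = 0.844840, PV = 32.948741
  t = 3.5000: CF_t = 39.000000, DF = 0.821429, PV = 32.035723
  t = 4.0000: CF_t = 39.000000, DF = 0.798667, PV = 31.148005
  t = 4.5000: CF_t = 39.000000, DF = 0.776536, PV = 30.284886
  t = 5.0000: CF_t = 1039.000000, DF = 0.755018, PV = 784.463222
Price P = sum_t PV_t = 1090.256697


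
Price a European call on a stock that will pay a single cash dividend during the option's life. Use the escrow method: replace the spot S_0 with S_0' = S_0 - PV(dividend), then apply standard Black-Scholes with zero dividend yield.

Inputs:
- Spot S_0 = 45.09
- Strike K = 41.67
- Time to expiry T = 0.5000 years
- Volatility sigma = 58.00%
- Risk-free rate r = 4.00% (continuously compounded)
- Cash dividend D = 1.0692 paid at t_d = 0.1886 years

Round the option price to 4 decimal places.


Answer: Price = 8.6004

Derivation:
PV(D) = D * exp(-r * t_d) = 1.0692 * 0.99248438 = 1.06116430
S_0' = S_0 - PV(D) = 45.0900 - 1.06116430 = 44.02883570
d1 = (ln(S_0'/K) + (r + sigma^2/2)*T) / (sigma*sqrt(T)) = 0.38808783
d2 = d1 - sigma*sqrt(T) = -0.02203410
exp(-rT) = 0.98019867
N(d1) = 0.65102448; N(d2) = 0.49121038
C = S_0' * N(d1) - K * exp(-rT) * N(d2) = 44.02883570 * 0.65102448 - 41.6700 * 0.98019867 * 0.49121038 = 8.6004


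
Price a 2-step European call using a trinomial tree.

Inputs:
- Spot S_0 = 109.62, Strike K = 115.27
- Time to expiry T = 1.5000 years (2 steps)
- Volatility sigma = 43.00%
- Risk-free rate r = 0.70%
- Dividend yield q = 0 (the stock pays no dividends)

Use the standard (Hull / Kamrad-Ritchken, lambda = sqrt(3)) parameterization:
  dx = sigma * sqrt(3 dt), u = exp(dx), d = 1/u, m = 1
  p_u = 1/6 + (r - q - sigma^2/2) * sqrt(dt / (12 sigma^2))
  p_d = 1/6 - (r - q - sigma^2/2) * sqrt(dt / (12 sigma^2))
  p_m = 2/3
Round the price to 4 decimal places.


Answer: Price = V(0,0) = 18.2894

Derivation:
dt = T/N = 0.750000; dx = sigma*sqrt(3*dt) = 0.645000
u = exp(dx) = 1.905987; d = 1/u = 0.524663
p_u = 0.116986, p_m = 0.666667, p_d = 0.216347
Discount per step: exp(-r*dt) = 0.994764
Stock lattice S(k, j) with j the centered position index:
  k=0: S(0,+0) = 109.6200
  k=1: S(1,-1) = 57.5135; S(1,+0) = 109.6200; S(1,+1) = 208.9343
  k=2: S(2,-2) = 30.1752; S(2,-1) = 57.5135; S(2,+0) = 109.6200; S(2,+1) = 208.9343; S(2,+2) = 398.2261
Terminal payoffs V(N, j) = max(S_T - K, 0):
  V(2,-2) = 0.000000; V(2,-1) = 0.000000; V(2,+0) = 0.000000; V(2,+1) = 93.664298; V(2,+2) = 282.956062
Backward induction: V(k, j) = exp(-r*dt) * [p_u * V(k+1, j+1) + p_m * V(k+1, j) + p_d * V(k+1, j-1)]
  V(1,-1) = exp(-r*dt) * [p_u*0.000000 + p_m*0.000000 + p_d*0.000000] = 0.000000
  V(1,+0) = exp(-r*dt) * [p_u*93.664298 + p_m*0.000000 + p_d*0.000000] = 10.900076
  V(1,+1) = exp(-r*dt) * [p_u*282.956062 + p_m*93.664298 + p_d*0.000000] = 95.044590
  V(0,+0) = exp(-r*dt) * [p_u*95.044590 + p_m*10.900076 + p_d*0.000000] = 18.289374


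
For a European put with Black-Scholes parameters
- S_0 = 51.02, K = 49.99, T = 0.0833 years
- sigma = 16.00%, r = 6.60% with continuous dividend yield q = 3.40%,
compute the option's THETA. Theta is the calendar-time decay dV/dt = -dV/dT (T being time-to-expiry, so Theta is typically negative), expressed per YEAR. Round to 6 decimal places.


Answer: Theta = -4.388263

Derivation:
d1 = 0.5224600069; d2 = 0.4762812239
phi(d1) = 0.3480459518; exp(-qT) = 0.9971718069; exp(-rT) = 0.9945172852
Theta = -S*exp(-qT)*phi(d1)*sigma/(2*sqrt(T)) + r*K*exp(-rT)*N(-d2) - q*S*exp(-qT)*N(-d1)
N(-d1) = 0.3006750425; N(-d2) = 0.3169370201; sqrt(T) = 0.2886173938
Term 1 = -51.0200 * 0.9971718069 * 0.3480459518 * 0.1600 / (2 * 0.2886173938) = -4.9081126101
Term 2 = 0.0660 * 49.9900 * 0.9945172852 * 0.3169370201 = 1.0399498063
Term 3 = -0.0340 * 51.0200 * 0.9971718069 * 0.3006750425 = -0.5200998680
Theta = -4.9081126101 + (1.0399498063) + (-0.5200998680) = -4.388263


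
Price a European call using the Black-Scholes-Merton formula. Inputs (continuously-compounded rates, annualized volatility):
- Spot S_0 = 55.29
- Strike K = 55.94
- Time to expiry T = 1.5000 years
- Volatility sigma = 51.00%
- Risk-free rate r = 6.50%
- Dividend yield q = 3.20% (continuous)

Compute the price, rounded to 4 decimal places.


d1 = (ln(S/K) + (r - q + 0.5*sigma^2) * T) / (sigma * sqrt(T)) = 0.37284656
d2 = d1 - sigma * sqrt(T) = -0.25177333
exp(-rT) = 0.90710234; exp(-qT) = 0.95313379
C = S_0 * exp(-qT) * N(d1) - K * exp(-rT) * N(d2)
N(d1) = 0.64536867; N(d2) = 0.40060814
C = 55.2900 * 0.95313379 * 0.64536867 - 55.9400 * 0.90710234 * 0.40060814 = 13.6820

Answer: Price = 13.6820


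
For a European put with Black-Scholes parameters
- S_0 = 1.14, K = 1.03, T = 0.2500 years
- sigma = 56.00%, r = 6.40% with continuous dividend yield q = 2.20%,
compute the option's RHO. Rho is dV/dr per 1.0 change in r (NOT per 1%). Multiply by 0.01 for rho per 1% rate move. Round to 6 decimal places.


Answer: Rho = -0.100725

Derivation:
d1 = 0.5398909292; d2 = 0.2598909292
phi(d1) = 0.3448383092; exp(-qT) = 0.9945150973; exp(-rT) = 0.9841273201
N(-d2) = 0.3974739542
Rho = -K*T*exp(-rT)*N(-d2) = -1.0300 * 0.2500 * 0.9841273201 * 0.3974739542 = -0.100725


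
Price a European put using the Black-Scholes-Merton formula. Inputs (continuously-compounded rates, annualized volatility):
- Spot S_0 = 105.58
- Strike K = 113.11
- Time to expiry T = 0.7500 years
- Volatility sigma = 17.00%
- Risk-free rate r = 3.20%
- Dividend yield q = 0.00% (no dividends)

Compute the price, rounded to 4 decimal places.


Answer: Price = 9.0534

Derivation:
d1 = (ln(S/K) + (r - q + 0.5*sigma^2) * T) / (sigma * sqrt(T)) = -0.23130918
d2 = d1 - sigma * sqrt(T) = -0.37853350
exp(-rT) = 0.97628571; exp(-qT) = 1.00000000
P = K * exp(-rT) * N(-d2) - S_0 * exp(-qT) * N(-d1)
N(-d1) = 0.59146269; N(-d2) = 0.64748285
P = 113.1100 * 0.97628571 * 0.64748285 - 105.5800 * 1.00000000 * 0.59146269 = 9.0534


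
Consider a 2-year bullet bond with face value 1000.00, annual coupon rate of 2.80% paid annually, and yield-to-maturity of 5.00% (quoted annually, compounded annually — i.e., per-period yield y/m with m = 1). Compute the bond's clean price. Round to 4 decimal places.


Answer: Price = 959.0930

Derivation:
Coupon per period c = face * coupon_rate / m = 28.000000
Periods per year m = 1; per-period yield y/m = 0.050000
Number of cashflows N = 2
Cashflows (t years, CF_t, discount factor 1/(1+y/m)^(m*t), PV):
  t = 1.0000: CF_t = 28.000000, DF = 0.952381, PV = 26.666667
  t = 2.0000: CF_t = 1028.000000, DF = 0.907029, PV = 932.426304
Price P = sum_t PV_t = 959.092971


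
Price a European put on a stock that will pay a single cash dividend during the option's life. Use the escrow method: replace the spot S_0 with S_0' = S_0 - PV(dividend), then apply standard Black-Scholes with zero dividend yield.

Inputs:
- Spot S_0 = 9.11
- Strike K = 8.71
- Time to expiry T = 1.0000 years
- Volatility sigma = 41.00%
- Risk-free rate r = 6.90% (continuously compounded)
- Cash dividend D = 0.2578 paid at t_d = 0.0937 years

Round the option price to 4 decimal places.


PV(D) = D * exp(-r * t_d) = 0.2578 * 0.99355556 = 0.25613862
S_0' = S_0 - PV(D) = 9.1100 - 0.25613862 = 8.85386138
d1 = (ln(S_0'/K) + (r + sigma^2/2)*T) / (sigma*sqrt(T)) = 0.41324850
d2 = d1 - sigma*sqrt(T) = 0.00324850
exp(-rT) = 0.93332668
N(-d1) = 0.33971228; N(-d2) = 0.49870404
P = K * exp(-rT) * N(-d2) - S_0' * N(-d1) = 8.7100 * 0.93332668 * 0.49870404 - 8.85386138 * 0.33971228 = 1.0463

Answer: Price = 1.0463


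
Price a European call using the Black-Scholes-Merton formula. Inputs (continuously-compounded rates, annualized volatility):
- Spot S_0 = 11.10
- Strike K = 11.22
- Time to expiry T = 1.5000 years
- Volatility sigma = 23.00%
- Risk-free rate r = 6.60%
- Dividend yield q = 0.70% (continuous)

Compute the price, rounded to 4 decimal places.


d1 = (ln(S/K) + (r - q + 0.5*sigma^2) * T) / (sigma * sqrt(T)) = 0.41684709
d2 = d1 - sigma * sqrt(T) = 0.13515577
exp(-rT) = 0.90574271; exp(-qT) = 0.98955493
C = S_0 * exp(-qT) * N(d1) - K * exp(-rT) * N(d2)
N(d1) = 0.66160487; N(d2) = 0.55375564
C = 11.1000 * 0.98955493 * 0.66160487 - 11.2200 * 0.90574271 * 0.55375564 = 1.6396

Answer: Price = 1.6396


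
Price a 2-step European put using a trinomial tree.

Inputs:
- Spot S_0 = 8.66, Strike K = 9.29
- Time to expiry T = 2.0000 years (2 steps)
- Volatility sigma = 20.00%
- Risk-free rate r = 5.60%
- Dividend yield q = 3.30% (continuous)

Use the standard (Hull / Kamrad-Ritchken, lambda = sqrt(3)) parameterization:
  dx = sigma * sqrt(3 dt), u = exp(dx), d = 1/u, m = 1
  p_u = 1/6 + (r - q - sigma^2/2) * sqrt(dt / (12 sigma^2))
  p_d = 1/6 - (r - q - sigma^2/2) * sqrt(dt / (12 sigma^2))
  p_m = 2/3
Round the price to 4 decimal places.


dt = T/N = 1.000000; dx = sigma*sqrt(3*dt) = 0.346410
u = exp(dx) = 1.413982; d = 1/u = 0.707222
p_u = 0.170997, p_m = 0.666667, p_d = 0.162337
Discount per step: exp(-r*dt) = 0.945539
Stock lattice S(k, j) with j the centered position index:
  k=0: S(0,+0) = 8.6600
  k=1: S(1,-1) = 6.1245; S(1,+0) = 8.6600; S(1,+1) = 12.2451
  k=2: S(2,-2) = 4.3314; S(2,-1) = 6.1245; S(2,+0) = 8.6600; S(2,+1) = 12.2451; S(2,+2) = 17.3143
Terminal payoffs V(N, j) = max(K - S_T, 0):
  V(2,-2) = 4.958584; V(2,-1) = 3.165454; V(2,+0) = 0.630000; V(2,+1) = 0.000000; V(2,+2) = 0.000000
Backward induction: V(k, j) = exp(-r*dt) * [p_u * V(k+1, j+1) + p_m * V(k+1, j) + p_d * V(k+1, j-1)]
  V(1,-1) = exp(-r*dt) * [p_u*0.630000 + p_m*3.165454 + p_d*4.958584] = 2.858356
  V(1,+0) = exp(-r*dt) * [p_u*0.000000 + p_m*0.630000 + p_d*3.165454] = 0.883010
  V(1,+1) = exp(-r*dt) * [p_u*0.000000 + p_m*0.000000 + p_d*0.630000] = 0.096702
  V(0,+0) = exp(-r*dt) * [p_u*0.096702 + p_m*0.883010 + p_d*2.858356] = 1.010994

Answer: Price = V(0,0) = 1.0110


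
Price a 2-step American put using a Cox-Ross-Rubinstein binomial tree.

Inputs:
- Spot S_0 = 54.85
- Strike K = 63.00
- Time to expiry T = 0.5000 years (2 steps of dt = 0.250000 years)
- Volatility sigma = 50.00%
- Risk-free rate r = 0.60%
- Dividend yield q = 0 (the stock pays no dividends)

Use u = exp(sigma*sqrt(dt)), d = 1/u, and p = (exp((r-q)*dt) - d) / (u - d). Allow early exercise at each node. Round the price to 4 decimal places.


Answer: Price = V(0,0) = 13.3282

Derivation:
dt = T/N = 0.250000
u = exp(sigma*sqrt(dt)) = 1.284025; d = 1/u = 0.778801
p = (exp((r-q)*dt) - d) / (u - d) = 0.440795
Discount per step: exp(-r*dt) = 0.998501
Stock lattice S(k, i) with i counting down-moves:
  k=0: S(0,0) = 54.8500
  k=1: S(1,0) = 70.4288; S(1,1) = 42.7172
  k=2: S(2,0) = 90.4324; S(2,1) = 54.8500; S(2,2) = 33.2682
Terminal payoffs V(N, i) = max(K - S_T, 0):
  V(2,0) = 0.000000; V(2,1) = 8.150000; V(2,2) = 29.731793
Backward induction: V(k, i) = exp(-r*dt) * [p * V(k+1, i) + (1-p) * V(k+1, i+1)]; then take max(V_cont, immediate exercise) for American.
  V(1,0) = exp(-r*dt) * [p*0.000000 + (1-p)*8.150000] = 4.550692; exercise = 0.000000; V(1,0) = max -> 4.550692
  V(1,1) = exp(-r*dt) * [p*8.150000 + (1-p)*29.731793] = 20.188348; exercise = 20.282777; V(1,1) = max -> 20.282777
  V(0,0) = exp(-r*dt) * [p*4.550692 + (1-p)*20.282777] = 13.328150; exercise = 8.150000; V(0,0) = max -> 13.328150


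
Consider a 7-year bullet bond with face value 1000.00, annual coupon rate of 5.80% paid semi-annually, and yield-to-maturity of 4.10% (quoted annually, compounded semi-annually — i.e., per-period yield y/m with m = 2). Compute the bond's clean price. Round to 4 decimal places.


Answer: Price = 1102.5419

Derivation:
Coupon per period c = face * coupon_rate / m = 29.000000
Periods per year m = 2; per-period yield y/m = 0.020500
Number of cashflows N = 14
Cashflows (t years, CF_t, discount factor 1/(1+y/m)^(m*t), PV):
  t = 0.5000: CF_t = 29.000000, DF = 0.979912, PV = 28.417442
  t = 1.0000: CF_t = 29.000000, DF = 0.960227, PV = 27.846587
  t = 1.5000: CF_t = 29.000000, DF = 0.940938, PV = 27.287200
  t = 2.0000: CF_t = 29.000000, DF = 0.922036, PV = 26.739049
  t = 2.5000: CF_t = 29.000000, DF = 0.903514, PV = 26.201910
  t = 3.0000: CF_t = 29.000000, DF = 0.885364, PV = 25.675561
  t = 3.5000: CF_t = 29.000000, DF = 0.867579, PV = 25.159786
  t = 4.0000: CF_t = 29.000000, DF = 0.850151, PV = 24.654371
  t = 4.5000: CF_t = 29.000000, DF = 0.833073, PV = 24.159109
  t = 5.0000: CF_t = 29.000000, DF = 0.816338, PV = 23.673796
  t = 5.5000: CF_t = 29.000000, DF = 0.799939, PV = 23.198233
  t = 6.0000: CF_t = 29.000000, DF = 0.783870, PV = 22.732222
  t = 6.5000: CF_t = 29.000000, DF = 0.768123, PV = 22.275573
  t = 7.0000: CF_t = 1029.000000, DF = 0.752693, PV = 774.521090
Price P = sum_t PV_t = 1102.541930


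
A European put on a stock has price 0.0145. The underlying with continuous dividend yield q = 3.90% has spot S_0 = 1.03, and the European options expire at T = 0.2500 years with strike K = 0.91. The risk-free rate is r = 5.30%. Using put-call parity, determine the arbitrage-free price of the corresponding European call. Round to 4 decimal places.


Answer: Call price = 0.1365

Derivation:
Put-call parity: C - P = S_0 * exp(-qT) - K * exp(-rT).
S_0 * exp(-qT) = 1.0300 * 0.99029738 = 1.02000630
K * exp(-rT) = 0.9100 * 0.98683739 = 0.89802203
C = P + S*exp(-qT) - K*exp(-rT)
C = 0.0145 + 1.02000630 - 0.89802203 = 0.1365


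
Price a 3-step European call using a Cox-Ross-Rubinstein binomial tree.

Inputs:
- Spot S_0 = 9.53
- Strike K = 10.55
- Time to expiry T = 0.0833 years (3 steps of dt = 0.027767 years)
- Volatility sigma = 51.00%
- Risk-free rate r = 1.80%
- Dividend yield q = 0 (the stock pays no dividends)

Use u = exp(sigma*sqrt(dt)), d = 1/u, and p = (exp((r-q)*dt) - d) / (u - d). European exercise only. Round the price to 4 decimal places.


dt = T/N = 0.027767
u = exp(sigma*sqrt(dt)) = 1.088699; d = 1/u = 0.918528
p = (exp((r-q)*dt) - d) / (u - d) = 0.481705
Discount per step: exp(-r*dt) = 0.999500
Stock lattice S(k, i) with i counting down-moves:
  k=0: S(0,0) = 9.5300
  k=1: S(1,0) = 10.3753; S(1,1) = 8.7536
  k=2: S(2,0) = 11.2956; S(2,1) = 9.5300; S(2,2) = 8.0404
  k=3: S(3,0) = 12.2975; S(3,1) = 10.3753; S(3,2) = 8.7536; S(3,3) = 7.3853
Terminal payoffs V(N, i) = max(S_T - K, 0):
  V(3,0) = 1.747472; V(3,1) = 0.000000; V(3,2) = 0.000000; V(3,3) = 0.000000
Backward induction: V(k, i) = exp(-r*dt) * [p * V(k+1, i) + (1-p) * V(k+1, i+1)].
  V(2,0) = exp(-r*dt) * [p*1.747472 + (1-p)*0.000000] = 0.841345
  V(2,1) = exp(-r*dt) * [p*0.000000 + (1-p)*0.000000] = 0.000000
  V(2,2) = exp(-r*dt) * [p*0.000000 + (1-p)*0.000000] = 0.000000
  V(1,0) = exp(-r*dt) * [p*0.841345 + (1-p)*0.000000] = 0.405077
  V(1,1) = exp(-r*dt) * [p*0.000000 + (1-p)*0.000000] = 0.000000
  V(0,0) = exp(-r*dt) * [p*0.405077 + (1-p)*0.000000] = 0.195030

Answer: Price = V(0,0) = 0.1950


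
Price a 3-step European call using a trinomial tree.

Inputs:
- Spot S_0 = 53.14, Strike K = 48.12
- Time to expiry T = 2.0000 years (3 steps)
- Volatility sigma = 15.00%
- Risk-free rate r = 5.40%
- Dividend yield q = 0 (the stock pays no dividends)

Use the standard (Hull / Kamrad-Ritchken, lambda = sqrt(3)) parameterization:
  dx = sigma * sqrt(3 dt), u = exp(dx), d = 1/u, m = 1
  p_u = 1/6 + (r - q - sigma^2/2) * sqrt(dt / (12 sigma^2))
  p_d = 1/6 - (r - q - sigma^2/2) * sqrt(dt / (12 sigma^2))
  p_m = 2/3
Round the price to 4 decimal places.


dt = T/N = 0.666667; dx = sigma*sqrt(3*dt) = 0.212132
u = exp(dx) = 1.236311; d = 1/u = 0.808858
p_u = 0.233842, p_m = 0.666667, p_d = 0.099492
Discount per step: exp(-r*dt) = 0.964640
Stock lattice S(k, j) with j the centered position index:
  k=0: S(0,+0) = 53.1400
  k=1: S(1,-1) = 42.9827; S(1,+0) = 53.1400; S(1,+1) = 65.6976
  k=2: S(2,-2) = 34.7669; S(2,-1) = 42.9827; S(2,+0) = 53.1400; S(2,+1) = 65.6976; S(2,+2) = 81.2226
  k=3: S(3,-3) = 28.1215; S(3,-2) = 34.7669; S(3,-1) = 42.9827; S(3,+0) = 53.1400; S(3,+1) = 65.6976; S(3,+2) = 81.2226; S(3,+3) = 100.4165
Terminal payoffs V(N, j) = max(S_T - K, 0):
  V(3,-3) = 0.000000; V(3,-2) = 0.000000; V(3,-1) = 0.000000; V(3,+0) = 5.020000; V(3,+1) = 17.577572; V(3,+2) = 33.102639; V(3,+3) = 52.296450
Backward induction: V(k, j) = exp(-r*dt) * [p_u * V(k+1, j+1) + p_m * V(k+1, j) + p_d * V(k+1, j-1)]
  V(2,-2) = exp(-r*dt) * [p_u*0.000000 + p_m*0.000000 + p_d*0.000000] = 0.000000
  V(2,-1) = exp(-r*dt) * [p_u*5.020000 + p_m*0.000000 + p_d*0.000000] = 1.132378
  V(2,+0) = exp(-r*dt) * [p_u*17.577572 + p_m*5.020000 + p_d*0.000000] = 7.193359
  V(2,+1) = exp(-r*dt) * [p_u*33.102639 + p_m*17.577572 + p_d*5.020000] = 19.252879
  V(2,+2) = exp(-r*dt) * [p_u*52.296450 + p_m*33.102639 + p_d*17.577572] = 34.771754
  V(1,-1) = exp(-r*dt) * [p_u*7.193359 + p_m*1.132378 + p_d*0.000000] = 2.350854
  V(1,+0) = exp(-r*dt) * [p_u*19.252879 + p_m*7.193359 + p_d*1.132378] = 9.077615
  V(1,+1) = exp(-r*dt) * [p_u*34.771754 + p_m*19.252879 + p_d*7.193359] = 20.915351
  V(0,+0) = exp(-r*dt) * [p_u*20.915351 + p_m*9.077615 + p_d*2.350854] = 10.781319

Answer: Price = V(0,0) = 10.7813


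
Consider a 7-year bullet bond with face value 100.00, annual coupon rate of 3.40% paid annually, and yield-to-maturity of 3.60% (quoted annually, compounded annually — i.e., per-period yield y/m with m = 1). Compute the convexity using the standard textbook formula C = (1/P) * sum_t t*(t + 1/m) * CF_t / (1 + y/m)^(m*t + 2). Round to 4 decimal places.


Coupon per period c = face * coupon_rate / m = 3.400000
Periods per year m = 1; per-period yield y/m = 0.036000
Number of cashflows N = 7
Cashflows (t years, CF_t, discount factor 1/(1+y/m)^(m*t), PV):
  t = 1.0000: CF_t = 3.400000, DF = 0.965251, PV = 3.281853
  t = 2.0000: CF_t = 3.400000, DF = 0.931709, PV = 3.167812
  t = 3.0000: CF_t = 3.400000, DF = 0.899333, PV = 3.057734
  t = 4.0000: CF_t = 3.400000, DF = 0.868082, PV = 2.951480
  t = 5.0000: CF_t = 3.400000, DF = 0.837917, PV = 2.848919
  t = 6.0000: CF_t = 3.400000, DF = 0.808801, PV = 2.749922
  t = 7.0000: CF_t = 103.400000, DF = 0.780696, PV = 80.723921
Price P = sum_t PV_t = 98.781642
Convexity numerator sum_t t*(t + 1/m) * CF_t / (1+y/m)^(m*t + 2):
  t = 1.0000: term = 6.115467
  t = 2.0000: term = 17.708882
  t = 3.0000: term = 34.187031
  t = 4.0000: term = 54.998441
  t = 5.0000: term = 79.630948
  t = 6.0000: term = 107.609389
  t = 7.0000: term = 4211.829354
Convexity = (1/P) * sum = 4512.079512 / 98.781642 = 45.677308

Answer: Convexity = 45.6773


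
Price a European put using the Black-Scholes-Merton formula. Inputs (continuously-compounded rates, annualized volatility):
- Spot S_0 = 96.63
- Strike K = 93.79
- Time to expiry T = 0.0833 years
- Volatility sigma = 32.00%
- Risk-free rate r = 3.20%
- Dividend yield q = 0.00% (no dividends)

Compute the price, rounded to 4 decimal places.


Answer: Price = 2.1718

Derivation:
d1 = (ln(S/K) + (r - q + 0.5*sigma^2) * T) / (sigma * sqrt(T)) = 0.39803530
d2 = d1 - sigma * sqrt(T) = 0.30567773
exp(-rT) = 0.99733795; exp(-qT) = 1.00000000
P = K * exp(-rT) * N(-d2) - S_0 * exp(-qT) * N(-d1)
N(-d1) = 0.34530208; N(-d2) = 0.37992501
P = 93.7900 * 0.99733795 * 0.37992501 - 96.6300 * 1.00000000 * 0.34530208 = 2.1718


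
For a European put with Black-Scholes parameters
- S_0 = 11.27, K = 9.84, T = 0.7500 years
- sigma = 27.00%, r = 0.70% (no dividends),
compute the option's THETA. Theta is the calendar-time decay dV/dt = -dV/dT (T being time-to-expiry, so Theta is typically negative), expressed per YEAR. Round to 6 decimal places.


d1 = 0.7196611959; d2 = 0.4858343368
phi(d1) = 0.3079263489; exp(-qT) = 1.0000000000; exp(-rT) = 0.9947637572
Theta = -S*exp(-qT)*phi(d1)*sigma/(2*sqrt(T)) + r*K*exp(-rT)*N(-d2) - q*S*exp(-qT)*N(-d1)
N(-d1) = 0.2358668118; N(-d2) = 0.3135423135; sqrt(T) = 0.8660254038
Term 1 = -11.2700 * 1.0000000000 * 0.3079263489 * 0.2700 / (2 * 0.8660254038) = -0.5409709016
Term 2 = 0.0070 * 9.8400 * 0.9947637572 * 0.3135423135 = 0.0214837085
Term 3 = 0 (no dividend yield, q = 0)
Theta = -0.5409709016 + (0.0214837085) + (0.0000000000) = -0.519487

Answer: Theta = -0.519487


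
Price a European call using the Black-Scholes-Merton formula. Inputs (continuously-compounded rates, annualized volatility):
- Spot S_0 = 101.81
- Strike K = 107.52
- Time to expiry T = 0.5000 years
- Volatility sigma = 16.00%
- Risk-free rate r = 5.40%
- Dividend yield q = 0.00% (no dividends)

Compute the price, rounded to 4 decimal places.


d1 = (ln(S/K) + (r - q + 0.5*sigma^2) * T) / (sigma * sqrt(T)) = -0.18710528
d2 = d1 - sigma * sqrt(T) = -0.30024236
exp(-rT) = 0.97336124; exp(-qT) = 1.00000000
C = S_0 * exp(-qT) * N(d1) - K * exp(-rT) * N(d2)
N(d1) = 0.42578905; N(d2) = 0.38199615
C = 101.8100 * 1.00000000 * 0.42578905 - 107.5200 * 0.97336124 * 0.38199615 = 3.3715

Answer: Price = 3.3715


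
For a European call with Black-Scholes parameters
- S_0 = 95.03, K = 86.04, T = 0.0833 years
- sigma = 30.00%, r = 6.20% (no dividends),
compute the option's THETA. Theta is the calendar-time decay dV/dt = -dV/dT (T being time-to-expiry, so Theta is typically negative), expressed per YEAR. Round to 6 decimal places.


Answer: Theta = -13.671341

Derivation:
d1 = 1.2507149506; d2 = 1.1641297324
phi(d1) = 0.1824858803; exp(-qT) = 1.0000000000; exp(-rT) = 0.9948487136
Theta = -S*exp(-qT)*phi(d1)*sigma/(2*sqrt(T)) - r*K*exp(-rT)*N(d2) + q*S*exp(-qT)*N(d1)
N(d1) = 0.8944807531; N(d2) = 0.8778142795; sqrt(T) = 0.2886173938
Term 1 = -95.0300 * 1.0000000000 * 0.1824858803 * 0.3000 / (2 * 0.2886173938) = -9.0127796752
Term 2 = -0.0620 * 86.0400 * 0.9948487136 * 0.8778142795 = -4.6585608779
Term 3 = 0 (no dividend yield, q = 0)
Theta = -9.0127796752 + (-4.6585608779) + (0.0000000000) = -13.671341


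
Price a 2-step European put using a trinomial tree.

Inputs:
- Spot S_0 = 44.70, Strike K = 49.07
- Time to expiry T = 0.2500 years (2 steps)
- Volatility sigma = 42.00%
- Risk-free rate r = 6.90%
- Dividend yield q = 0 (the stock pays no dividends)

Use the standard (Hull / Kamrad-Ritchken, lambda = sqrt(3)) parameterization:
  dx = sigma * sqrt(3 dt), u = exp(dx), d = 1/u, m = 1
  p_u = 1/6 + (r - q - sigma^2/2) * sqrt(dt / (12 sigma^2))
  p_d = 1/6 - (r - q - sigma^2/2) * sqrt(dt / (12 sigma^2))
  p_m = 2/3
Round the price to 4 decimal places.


Answer: Price = V(0,0) = 6.0496

Derivation:
dt = T/N = 0.125000; dx = sigma*sqrt(3*dt) = 0.257196
u = exp(dx) = 1.293299; d = 1/u = 0.773216
p_u = 0.162001, p_m = 0.666667, p_d = 0.171332
Discount per step: exp(-r*dt) = 0.991412
Stock lattice S(k, j) with j the centered position index:
  k=0: S(0,+0) = 44.7000
  k=1: S(1,-1) = 34.5628; S(1,+0) = 44.7000; S(1,+1) = 57.8105
  k=2: S(2,-2) = 26.7245; S(2,-1) = 34.5628; S(2,+0) = 44.7000; S(2,+1) = 57.8105; S(2,+2) = 74.7662
Terminal payoffs V(N, j) = max(K - S_T, 0):
  V(2,-2) = 22.345502; V(2,-1) = 14.507230; V(2,+0) = 4.370000; V(2,+1) = 0.000000; V(2,+2) = 0.000000
Backward induction: V(k, j) = exp(-r*dt) * [p_u * V(k+1, j+1) + p_m * V(k+1, j) + p_d * V(k+1, j-1)]
  V(1,-1) = exp(-r*dt) * [p_u*4.370000 + p_m*14.507230 + p_d*22.345502] = 14.085922
  V(1,+0) = exp(-r*dt) * [p_u*0.000000 + p_m*4.370000 + p_d*14.507230] = 5.352526
  V(1,+1) = exp(-r*dt) * [p_u*0.000000 + p_m*0.000000 + p_d*4.370000] = 0.742292
  V(0,+0) = exp(-r*dt) * [p_u*0.742292 + p_m*5.352526 + p_d*14.085922] = 6.049574


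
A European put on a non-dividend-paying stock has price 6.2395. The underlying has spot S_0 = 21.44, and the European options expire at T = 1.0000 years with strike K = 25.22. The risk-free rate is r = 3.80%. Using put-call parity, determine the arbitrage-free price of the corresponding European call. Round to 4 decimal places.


Put-call parity: C - P = S_0 * exp(-qT) - K * exp(-rT).
S_0 * exp(-qT) = 21.4400 * 1.00000000 = 21.44000000
K * exp(-rT) = 25.2200 * 0.96271294 = 24.27962037
C = P + S*exp(-qT) - K*exp(-rT)
C = 6.2395 + 21.44000000 - 24.27962037 = 3.3999

Answer: Call price = 3.3999


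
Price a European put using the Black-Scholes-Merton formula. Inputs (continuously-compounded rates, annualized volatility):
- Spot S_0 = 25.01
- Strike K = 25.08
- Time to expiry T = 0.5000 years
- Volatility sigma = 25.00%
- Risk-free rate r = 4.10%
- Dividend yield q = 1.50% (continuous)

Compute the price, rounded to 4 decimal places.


d1 = (ln(S/K) + (r - q + 0.5*sigma^2) * T) / (sigma * sqrt(T)) = 0.14611671
d2 = d1 - sigma * sqrt(T) = -0.03065999
exp(-rT) = 0.97970870; exp(-qT) = 0.99252805
P = K * exp(-rT) * N(-d2) - S_0 * exp(-qT) * N(-d1)
N(-d1) = 0.44191463; N(-d2) = 0.51222965
P = 25.0800 * 0.97970870 * 0.51222965 - 25.0100 * 0.99252805 * 0.44191463 = 1.6163

Answer: Price = 1.6163


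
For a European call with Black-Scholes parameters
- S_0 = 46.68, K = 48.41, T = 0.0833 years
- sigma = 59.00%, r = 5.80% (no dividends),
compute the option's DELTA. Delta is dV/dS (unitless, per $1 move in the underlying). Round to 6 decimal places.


d1 = -0.1001903012; d2 = -0.2704745635
phi(d1) = 0.3969449863; exp(-qT) = 1.0000000000; exp(-rT) = 0.9951802524
N(d1) = 0.4600966229
Delta = exp(-qT) * N(d1) = 1.0000000000 * 0.4600966229 = 0.460097

Answer: Delta = 0.460097


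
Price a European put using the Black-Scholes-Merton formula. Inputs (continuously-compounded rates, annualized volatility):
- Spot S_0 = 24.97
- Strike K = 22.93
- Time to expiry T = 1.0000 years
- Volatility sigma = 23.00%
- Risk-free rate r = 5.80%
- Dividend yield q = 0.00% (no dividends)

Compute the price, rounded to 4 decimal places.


Answer: Price = 0.8658

Derivation:
d1 = (ln(S/K) + (r - q + 0.5*sigma^2) * T) / (sigma * sqrt(T)) = 0.73773481
d2 = d1 - sigma * sqrt(T) = 0.50773481
exp(-rT) = 0.94364995; exp(-qT) = 1.00000000
P = K * exp(-rT) * N(-d2) - S_0 * exp(-qT) * N(-d1)
N(-d1) = 0.23033781; N(-d2) = 0.30581966
P = 22.9300 * 0.94364995 * 0.30581966 - 24.9700 * 1.00000000 * 0.23033781 = 0.8658


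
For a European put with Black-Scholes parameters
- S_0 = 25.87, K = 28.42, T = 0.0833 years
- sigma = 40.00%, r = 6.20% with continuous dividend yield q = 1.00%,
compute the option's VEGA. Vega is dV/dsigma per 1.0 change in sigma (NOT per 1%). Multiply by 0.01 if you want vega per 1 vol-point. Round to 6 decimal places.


d1 = -0.7190620546; d2 = -0.8345090121
phi(d1) = 0.3080590935; exp(-qT) = 0.9991673468; exp(-rT) = 0.9948487136
Vega = S * exp(-qT) * phi(d1) * sqrt(T) = 25.8700 * 0.9991673468 * 0.3080590935 * 0.2886173938 = 2.298218

Answer: Vega = 2.298218


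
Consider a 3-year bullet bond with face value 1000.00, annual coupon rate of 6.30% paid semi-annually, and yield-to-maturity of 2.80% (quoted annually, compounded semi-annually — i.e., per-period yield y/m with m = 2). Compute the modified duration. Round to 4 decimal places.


Coupon per period c = face * coupon_rate / m = 31.500000
Periods per year m = 2; per-period yield y/m = 0.014000
Number of cashflows N = 6
Cashflows (t years, CF_t, discount factor 1/(1+y/m)^(m*t), PV):
  t = 0.5000: CF_t = 31.500000, DF = 0.986193, PV = 31.065089
  t = 1.0000: CF_t = 31.500000, DF = 0.972577, PV = 30.636182
  t = 1.5000: CF_t = 31.500000, DF = 0.959149, PV = 30.213197
  t = 2.0000: CF_t = 31.500000, DF = 0.945906, PV = 29.796053
  t = 2.5000: CF_t = 31.500000, DF = 0.932847, PV = 29.384667
  t = 3.0000: CF_t = 1031.500000, DF = 0.919967, PV = 948.946006
Price P = sum_t PV_t = 1100.041195
First compute Macaulay numerator sum_t t * PV_t:
  t * PV_t at t = 0.5000: 15.532544
  t * PV_t at t = 1.0000: 30.636182
  t * PV_t at t = 1.5000: 45.319796
  t * PV_t at t = 2.0000: 59.592105
  t * PV_t at t = 2.5000: 73.461668
  t * PV_t at t = 3.0000: 2846.838019
Macaulay duration D = 3071.380315 / 1100.041195 = 2.792059
Modified duration = D / (1 + y/m) = 2.792059 / (1 + 0.014000) = 2.753510

Answer: Modified duration = 2.7535


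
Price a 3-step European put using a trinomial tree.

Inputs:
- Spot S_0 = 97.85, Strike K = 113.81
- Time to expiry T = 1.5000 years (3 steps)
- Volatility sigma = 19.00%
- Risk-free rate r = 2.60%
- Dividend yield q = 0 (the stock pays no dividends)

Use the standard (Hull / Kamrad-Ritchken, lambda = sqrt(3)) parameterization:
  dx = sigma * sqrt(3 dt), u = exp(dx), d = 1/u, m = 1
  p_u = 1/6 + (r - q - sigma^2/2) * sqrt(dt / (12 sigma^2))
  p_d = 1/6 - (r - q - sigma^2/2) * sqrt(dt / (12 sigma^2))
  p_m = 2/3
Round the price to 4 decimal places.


Answer: Price = V(0,0) = 16.8294

Derivation:
dt = T/N = 0.500000; dx = sigma*sqrt(3*dt) = 0.232702
u = exp(dx) = 1.262005; d = 1/u = 0.792390
p_u = 0.175208, p_m = 0.666667, p_d = 0.158126
Discount per step: exp(-r*dt) = 0.987084
Stock lattice S(k, j) with j the centered position index:
  k=0: S(0,+0) = 97.8500
  k=1: S(1,-1) = 77.5354; S(1,+0) = 97.8500; S(1,+1) = 123.4872
  k=2: S(2,-2) = 61.4383; S(2,-1) = 77.5354; S(2,+0) = 97.8500; S(2,+1) = 123.4872; S(2,+2) = 155.8414
  k=3: S(3,-3) = 48.6831; S(3,-2) = 61.4383; S(3,-1) = 77.5354; S(3,+0) = 97.8500; S(3,+1) = 123.4872; S(3,+2) = 155.8414; S(3,+3) = 196.6726
Terminal payoffs V(N, j) = max(K - S_T, 0):
  V(3,-3) = 65.126940; V(3,-2) = 52.371748; V(3,-1) = 36.274634; V(3,+0) = 15.960000; V(3,+1) = 0.000000; V(3,+2) = 0.000000; V(3,+3) = 0.000000
Backward induction: V(k, j) = exp(-r*dt) * [p_u * V(k+1, j+1) + p_m * V(k+1, j) + p_d * V(k+1, j-1)]
  V(2,-2) = exp(-r*dt) * [p_u*36.274634 + p_m*52.371748 + p_d*65.126940] = 50.902284
  V(2,-1) = exp(-r*dt) * [p_u*15.960000 + p_m*36.274634 + p_d*52.371748] = 34.805299
  V(2,+0) = exp(-r*dt) * [p_u*0.000000 + p_m*15.960000 + p_d*36.274634] = 16.164442
  V(2,+1) = exp(-r*dt) * [p_u*0.000000 + p_m*0.000000 + p_d*15.960000] = 2.491090
  V(2,+2) = exp(-r*dt) * [p_u*0.000000 + p_m*0.000000 + p_d*0.000000] = 0.000000
  V(1,-1) = exp(-r*dt) * [p_u*16.164442 + p_m*34.805299 + p_d*50.902284] = 33.644393
  V(1,+0) = exp(-r*dt) * [p_u*2.491090 + p_m*16.164442 + p_d*34.805299] = 16.500458
  V(1,+1) = exp(-r*dt) * [p_u*0.000000 + p_m*2.491090 + p_d*16.164442] = 4.162277
  V(0,+0) = exp(-r*dt) * [p_u*4.162277 + p_m*16.500458 + p_d*33.644393] = 16.829400


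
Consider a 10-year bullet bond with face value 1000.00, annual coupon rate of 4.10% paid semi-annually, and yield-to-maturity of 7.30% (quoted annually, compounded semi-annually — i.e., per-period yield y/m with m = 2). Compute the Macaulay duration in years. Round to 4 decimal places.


Answer: Macaulay duration = 8.0208 years

Derivation:
Coupon per period c = face * coupon_rate / m = 20.500000
Periods per year m = 2; per-period yield y/m = 0.036500
Number of cashflows N = 20
Cashflows (t years, CF_t, discount factor 1/(1+y/m)^(m*t), PV):
  t = 0.5000: CF_t = 20.500000, DF = 0.964785, PV = 19.778099
  t = 1.0000: CF_t = 20.500000, DF = 0.930811, PV = 19.081620
  t = 1.5000: CF_t = 20.500000, DF = 0.898033, PV = 18.409667
  t = 2.0000: CF_t = 20.500000, DF = 0.866409, PV = 17.761377
  t = 2.5000: CF_t = 20.500000, DF = 0.835898, PV = 17.135916
  t = 3.0000: CF_t = 20.500000, DF = 0.806462, PV = 16.532481
  t = 3.5000: CF_t = 20.500000, DF = 0.778063, PV = 15.950295
  t = 4.0000: CF_t = 20.500000, DF = 0.750664, PV = 15.388611
  t = 4.5000: CF_t = 20.500000, DF = 0.724230, PV = 14.846706
  t = 5.0000: CF_t = 20.500000, DF = 0.698726, PV = 14.323884
  t = 5.5000: CF_t = 20.500000, DF = 0.674121, PV = 13.819473
  t = 6.0000: CF_t = 20.500000, DF = 0.650382, PV = 13.332825
  t = 6.5000: CF_t = 20.500000, DF = 0.627479, PV = 12.863314
  t = 7.0000: CF_t = 20.500000, DF = 0.605382, PV = 12.410337
  t = 7.5000: CF_t = 20.500000, DF = 0.584064, PV = 11.973311
  t = 8.0000: CF_t = 20.500000, DF = 0.563496, PV = 11.551675
  t = 8.5000: CF_t = 20.500000, DF = 0.543653, PV = 11.144887
  t = 9.0000: CF_t = 20.500000, DF = 0.524508, PV = 10.752423
  t = 9.5000: CF_t = 20.500000, DF = 0.506038, PV = 10.373780
  t = 10.0000: CF_t = 1020.500000, DF = 0.488218, PV = 498.226566
Price P = sum_t PV_t = 775.657247
Macaulay numerator sum_t t * PV_t:
  t * PV_t at t = 0.5000: 9.889050
  t * PV_t at t = 1.0000: 19.081620
  t * PV_t at t = 1.5000: 27.614501
  t * PV_t at t = 2.0000: 35.522754
  t * PV_t at t = 2.5000: 42.839790
  t * PV_t at t = 3.0000: 49.597442
  t * PV_t at t = 3.5000: 55.826032
  t * PV_t at t = 4.0000: 61.554442
  t * PV_t at t = 4.5000: 66.810176
  t * PV_t at t = 5.0000: 71.619420
  t * PV_t at t = 5.5000: 76.007103
  t * PV_t at t = 6.0000: 79.996951
  t * PV_t at t = 6.5000: 83.611542
  t * PV_t at t = 7.0000: 86.872358
  t * PV_t at t = 7.5000: 89.799833
  t * PV_t at t = 8.0000: 92.413399
  t * PV_t at t = 8.5000: 94.731536
  t * PV_t at t = 9.0000: 96.771808
  t * PV_t at t = 9.5000: 98.550911
  t * PV_t at t = 10.0000: 4982.265655
Macaulay duration D = (sum_t t * PV_t) / P = 6221.376325 / 775.657247 = 8.020780


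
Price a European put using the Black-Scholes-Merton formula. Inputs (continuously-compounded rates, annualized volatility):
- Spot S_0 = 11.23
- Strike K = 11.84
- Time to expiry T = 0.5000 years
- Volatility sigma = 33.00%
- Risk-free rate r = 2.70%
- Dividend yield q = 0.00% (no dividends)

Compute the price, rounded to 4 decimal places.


Answer: Price = 1.3047

Derivation:
d1 = (ln(S/K) + (r - q + 0.5*sigma^2) * T) / (sigma * sqrt(T)) = -0.05215389
d2 = d1 - sigma * sqrt(T) = -0.28549912
exp(-rT) = 0.98659072; exp(-qT) = 1.00000000
P = K * exp(-rT) * N(-d2) - S_0 * exp(-qT) * N(-d1)
N(-d1) = 0.52079696; N(-d2) = 0.61236911
P = 11.8400 * 0.98659072 * 0.61236911 - 11.2300 * 1.00000000 * 0.52079696 = 1.3047


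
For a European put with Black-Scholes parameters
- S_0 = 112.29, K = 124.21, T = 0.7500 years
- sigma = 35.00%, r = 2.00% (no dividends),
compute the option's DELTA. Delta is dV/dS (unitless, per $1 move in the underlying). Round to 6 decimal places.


d1 = -0.1318053416; d2 = -0.4349142330
phi(d1) = 0.3954919455; exp(-qT) = 1.0000000000; exp(-rT) = 0.9851119396
N(-d1) = 0.5524308693
Delta = -exp(-qT) * N(-d1) = -1.0000000000 * 0.5524308693 = -0.552431

Answer: Delta = -0.552431


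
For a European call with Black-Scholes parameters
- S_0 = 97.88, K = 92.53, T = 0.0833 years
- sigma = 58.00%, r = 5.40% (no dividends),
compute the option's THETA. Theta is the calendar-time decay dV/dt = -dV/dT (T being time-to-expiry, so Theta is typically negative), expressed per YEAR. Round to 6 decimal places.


Answer: Theta = -38.548997

Derivation:
d1 = 0.4463526617; d2 = 0.2789545733
phi(d1) = 0.3611167801; exp(-qT) = 1.0000000000; exp(-rT) = 0.9955119017
Theta = -S*exp(-qT)*phi(d1)*sigma/(2*sqrt(T)) - r*K*exp(-rT)*N(d2) + q*S*exp(-qT)*N(d1)
N(d1) = 0.6723287391; N(d2) = 0.6098601567; sqrt(T) = 0.2886173938
Term 1 = -97.8800 * 1.0000000000 * 0.3611167801 * 0.5800 / (2 * 0.2886173938) = -35.5154340892
Term 2 = -0.0540 * 92.5300 * 0.9955119017 * 0.6098601567 = -3.0335631459
Term 3 = 0 (no dividend yield, q = 0)
Theta = -35.5154340892 + (-3.0335631459) + (0.0000000000) = -38.548997


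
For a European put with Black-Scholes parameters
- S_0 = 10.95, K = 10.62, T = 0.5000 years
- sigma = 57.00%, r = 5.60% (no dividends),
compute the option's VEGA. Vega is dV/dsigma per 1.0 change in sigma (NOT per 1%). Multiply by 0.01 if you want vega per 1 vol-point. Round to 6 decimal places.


d1 = 0.3469176039; d2 = -0.0561332613
phi(d1) = 0.3756436046; exp(-qT) = 1.0000000000; exp(-rT) = 0.9723883668
Vega = S * exp(-qT) * phi(d1) * sqrt(T) = 10.9500 * 1.0000000000 * 0.3756436046 * 0.7071067812 = 2.908541

Answer: Vega = 2.908541


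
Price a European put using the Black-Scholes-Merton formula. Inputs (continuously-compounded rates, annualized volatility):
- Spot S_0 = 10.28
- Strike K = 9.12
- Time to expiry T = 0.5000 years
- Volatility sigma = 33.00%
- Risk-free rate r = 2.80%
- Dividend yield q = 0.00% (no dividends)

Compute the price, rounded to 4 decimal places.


Answer: Price = 0.3938

Derivation:
d1 = (ln(S/K) + (r - q + 0.5*sigma^2) * T) / (sigma * sqrt(T)) = 0.68977391
d2 = d1 - sigma * sqrt(T) = 0.45642867
exp(-rT) = 0.98609754; exp(-qT) = 1.00000000
P = K * exp(-rT) * N(-d2) - S_0 * exp(-qT) * N(-d1)
N(-d1) = 0.24516819; N(-d2) = 0.32404088
P = 9.1200 * 0.98609754 * 0.32404088 - 10.2800 * 1.00000000 * 0.24516819 = 0.3938


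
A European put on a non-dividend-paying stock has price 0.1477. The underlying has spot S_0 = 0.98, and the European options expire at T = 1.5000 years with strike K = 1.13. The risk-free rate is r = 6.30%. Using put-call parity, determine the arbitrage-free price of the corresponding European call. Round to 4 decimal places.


Put-call parity: C - P = S_0 * exp(-qT) - K * exp(-rT).
S_0 * exp(-qT) = 0.9800 * 1.00000000 = 0.98000000
K * exp(-rT) = 1.1300 * 0.90982773 = 1.02810534
C = P + S*exp(-qT) - K*exp(-rT)
C = 0.1477 + 0.98000000 - 1.02810534 = 0.0996

Answer: Call price = 0.0996


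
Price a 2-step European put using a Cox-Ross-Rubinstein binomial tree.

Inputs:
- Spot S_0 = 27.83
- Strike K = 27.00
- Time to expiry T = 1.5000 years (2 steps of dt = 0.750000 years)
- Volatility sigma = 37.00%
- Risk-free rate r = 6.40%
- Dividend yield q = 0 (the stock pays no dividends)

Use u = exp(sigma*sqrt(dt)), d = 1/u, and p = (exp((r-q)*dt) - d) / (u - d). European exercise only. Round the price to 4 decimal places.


Answer: Price = V(0,0) = 2.8472

Derivation:
dt = T/N = 0.750000
u = exp(sigma*sqrt(dt)) = 1.377719; d = 1/u = 0.725837
p = (exp((r-q)*dt) - d) / (u - d) = 0.496000
Discount per step: exp(-r*dt) = 0.953134
Stock lattice S(k, i) with i counting down-moves:
  k=0: S(0,0) = 27.8300
  k=1: S(1,0) = 38.3419; S(1,1) = 20.2001
  k=2: S(2,0) = 52.8244; S(2,1) = 27.8300; S(2,2) = 14.6620
Terminal payoffs V(N, i) = max(K - S_T, 0):
  V(2,0) = 0.000000; V(2,1) = 0.000000; V(2,2) = 12.338049
Backward induction: V(k, i) = exp(-r*dt) * [p * V(k+1, i) + (1-p) * V(k+1, i+1)].
  V(1,0) = exp(-r*dt) * [p*0.000000 + (1-p)*0.000000] = 0.000000
  V(1,1) = exp(-r*dt) * [p*0.000000 + (1-p)*12.338049] = 5.926946
  V(0,0) = exp(-r*dt) * [p*0.000000 + (1-p)*5.926946] = 2.847184
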